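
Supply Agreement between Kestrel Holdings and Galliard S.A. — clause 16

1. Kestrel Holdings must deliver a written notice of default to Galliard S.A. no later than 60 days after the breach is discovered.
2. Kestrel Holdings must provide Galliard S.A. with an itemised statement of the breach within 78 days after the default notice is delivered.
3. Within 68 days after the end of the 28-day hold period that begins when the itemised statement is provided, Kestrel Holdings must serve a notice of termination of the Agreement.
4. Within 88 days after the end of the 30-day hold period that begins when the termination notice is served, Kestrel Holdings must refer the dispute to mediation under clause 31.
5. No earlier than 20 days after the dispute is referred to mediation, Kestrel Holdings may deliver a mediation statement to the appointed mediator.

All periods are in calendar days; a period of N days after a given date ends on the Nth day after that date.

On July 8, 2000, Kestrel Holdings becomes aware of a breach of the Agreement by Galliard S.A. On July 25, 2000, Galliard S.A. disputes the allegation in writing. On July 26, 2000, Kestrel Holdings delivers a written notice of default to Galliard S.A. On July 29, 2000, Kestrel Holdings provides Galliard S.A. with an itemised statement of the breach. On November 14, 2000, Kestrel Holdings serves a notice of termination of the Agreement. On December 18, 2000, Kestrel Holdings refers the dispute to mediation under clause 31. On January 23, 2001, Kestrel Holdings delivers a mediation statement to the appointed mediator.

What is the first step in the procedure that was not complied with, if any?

Step 3

Step 1 — counting 60 days from July 8, 2000 (when the breach is discovered) gives a deadline of September 6, 2000; done July 26, 2000 — timely.
Step 2 — counting 78 days from July 26, 2000 (when the default notice is delivered) gives a deadline of October 12, 2000; completed July 29, 2000, before the deadline.
Step 3 — counting 68 days from August 26, 2000 (end of the 28-day hold period, which began when the itemised statement is provided on July 29, 2000) gives a deadline of November 2, 2000; November 14, 2000 misses that deadline by 12 days.
Later steps need not be reached.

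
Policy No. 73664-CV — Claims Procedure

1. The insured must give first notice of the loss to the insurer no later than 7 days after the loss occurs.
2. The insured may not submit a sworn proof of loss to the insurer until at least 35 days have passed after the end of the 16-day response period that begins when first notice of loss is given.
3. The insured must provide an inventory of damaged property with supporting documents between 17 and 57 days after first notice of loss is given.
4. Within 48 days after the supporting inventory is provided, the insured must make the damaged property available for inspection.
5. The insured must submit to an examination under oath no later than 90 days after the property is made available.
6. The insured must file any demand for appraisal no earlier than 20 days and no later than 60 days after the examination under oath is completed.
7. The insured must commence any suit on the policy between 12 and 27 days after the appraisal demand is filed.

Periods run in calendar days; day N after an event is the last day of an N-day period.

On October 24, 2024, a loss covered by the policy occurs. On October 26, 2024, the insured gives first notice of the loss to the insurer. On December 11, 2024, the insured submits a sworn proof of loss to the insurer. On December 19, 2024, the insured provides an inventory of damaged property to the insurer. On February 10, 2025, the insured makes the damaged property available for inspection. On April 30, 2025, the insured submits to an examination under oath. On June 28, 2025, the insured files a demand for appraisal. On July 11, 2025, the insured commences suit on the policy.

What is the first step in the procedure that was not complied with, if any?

Step 1 — counting 7 days from October 24, 2024 (when the loss occurs) gives a deadline of October 31, 2024; completed October 26, 2024, before the deadline.
Step 2 — must wait 35 days from November 11, 2024 (end of the 16-day response period, which began when first notice of loss is given on October 26, 2024), so not before December 16, 2024; December 11, 2024 is 5 days before the earliest permitted date.
No need to go further; step 2 was not satisfied.

Step 2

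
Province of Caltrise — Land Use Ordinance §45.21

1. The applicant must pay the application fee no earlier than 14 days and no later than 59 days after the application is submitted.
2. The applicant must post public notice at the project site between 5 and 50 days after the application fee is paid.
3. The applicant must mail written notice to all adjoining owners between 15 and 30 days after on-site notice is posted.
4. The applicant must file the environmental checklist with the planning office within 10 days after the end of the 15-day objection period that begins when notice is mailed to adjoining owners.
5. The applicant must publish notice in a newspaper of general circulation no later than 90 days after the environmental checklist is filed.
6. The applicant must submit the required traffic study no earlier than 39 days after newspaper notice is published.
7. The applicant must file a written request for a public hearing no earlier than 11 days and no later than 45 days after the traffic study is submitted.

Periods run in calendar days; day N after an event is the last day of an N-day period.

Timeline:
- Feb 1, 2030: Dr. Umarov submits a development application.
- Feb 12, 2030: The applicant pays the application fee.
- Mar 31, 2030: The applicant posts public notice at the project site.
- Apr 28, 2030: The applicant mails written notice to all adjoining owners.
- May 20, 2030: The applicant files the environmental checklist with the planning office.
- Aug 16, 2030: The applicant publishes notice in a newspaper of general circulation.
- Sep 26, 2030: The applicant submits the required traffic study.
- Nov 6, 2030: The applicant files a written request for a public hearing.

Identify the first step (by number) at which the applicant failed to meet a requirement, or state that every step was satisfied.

(1) the permitted window runs from Feb 1, 2030 + 14 = Feb 15, 2030 to Feb 1, 2030 + 59 = Apr 1, 2030; done Feb 12, 2030 — 3 days before the window opened.

Step 1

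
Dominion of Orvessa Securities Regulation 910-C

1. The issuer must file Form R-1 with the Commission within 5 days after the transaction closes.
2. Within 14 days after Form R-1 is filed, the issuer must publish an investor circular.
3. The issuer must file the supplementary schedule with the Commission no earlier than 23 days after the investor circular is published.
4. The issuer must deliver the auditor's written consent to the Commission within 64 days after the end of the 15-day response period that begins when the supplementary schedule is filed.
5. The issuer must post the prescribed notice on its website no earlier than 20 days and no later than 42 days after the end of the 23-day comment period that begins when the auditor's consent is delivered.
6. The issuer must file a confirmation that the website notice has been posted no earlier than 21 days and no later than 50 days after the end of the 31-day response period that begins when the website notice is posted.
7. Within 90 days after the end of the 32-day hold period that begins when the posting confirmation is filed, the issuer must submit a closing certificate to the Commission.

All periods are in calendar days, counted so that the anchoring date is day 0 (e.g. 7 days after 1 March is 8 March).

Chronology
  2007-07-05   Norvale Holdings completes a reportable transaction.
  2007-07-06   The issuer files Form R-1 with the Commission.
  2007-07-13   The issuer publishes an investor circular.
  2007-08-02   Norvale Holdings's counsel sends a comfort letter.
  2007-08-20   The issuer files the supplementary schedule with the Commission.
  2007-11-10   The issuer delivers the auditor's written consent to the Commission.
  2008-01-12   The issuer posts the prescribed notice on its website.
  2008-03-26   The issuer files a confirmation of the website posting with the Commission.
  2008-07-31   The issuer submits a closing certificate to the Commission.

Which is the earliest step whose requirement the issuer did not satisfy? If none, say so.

Step 1: 5 days after 2007-07-05 (when the transaction closes) is 2007-07-10; completed 2007-07-06, before the deadline.
Step 2: 14 days after 2007-07-06 (when Form R-1 is filed) is 2007-07-20; 2007-07-13 is within that limit.
Step 3: the earliest permitted date is 23 days after 2007-07-13 (when the investor circular is published), i.e. 2007-08-05; done 2007-08-20, after the minimum wait.
Step 4: 64 days after 2007-09-04 (end of the 15-day response period, which began when the supplementary schedule is filed on 2007-08-20) is 2007-11-07; 2007-11-10 misses that deadline by 3 days.

Step 4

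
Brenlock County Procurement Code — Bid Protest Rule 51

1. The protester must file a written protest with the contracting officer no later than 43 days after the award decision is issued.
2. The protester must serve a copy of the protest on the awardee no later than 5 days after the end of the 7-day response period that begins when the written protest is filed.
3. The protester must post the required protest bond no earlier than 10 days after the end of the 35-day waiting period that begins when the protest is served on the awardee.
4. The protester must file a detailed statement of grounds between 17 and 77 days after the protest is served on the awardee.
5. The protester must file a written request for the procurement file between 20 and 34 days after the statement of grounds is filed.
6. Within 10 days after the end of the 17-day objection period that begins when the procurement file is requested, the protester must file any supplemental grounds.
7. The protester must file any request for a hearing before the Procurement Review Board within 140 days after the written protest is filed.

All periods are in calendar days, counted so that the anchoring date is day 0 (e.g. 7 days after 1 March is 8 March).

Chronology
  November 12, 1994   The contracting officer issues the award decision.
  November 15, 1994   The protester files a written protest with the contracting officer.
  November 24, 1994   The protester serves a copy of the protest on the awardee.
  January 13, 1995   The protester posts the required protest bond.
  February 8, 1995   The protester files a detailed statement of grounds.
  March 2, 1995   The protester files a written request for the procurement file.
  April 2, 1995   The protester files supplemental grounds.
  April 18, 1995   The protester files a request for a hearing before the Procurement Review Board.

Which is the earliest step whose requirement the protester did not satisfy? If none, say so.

Step 1: 43 days after November 12, 1994 (when the award decision is issued) is December 25, 1994; November 15, 1994 is within that limit.
Step 2: 5 days after November 22, 1994 (end of the 7-day response period, which began when the written protest is filed on November 15, 1994) is November 27, 1994; done November 24, 1994 — timely.
Step 3: the earliest permitted date is 10 days after December 29, 1994 (end of the 35-day waiting period, which began when the protest is served on the awardee on November 24, 1994), i.e. January 8, 1995; January 13, 1995 is on or after that date.
Step 4: the window is 17–77 days after November 24, 1994 (when the protest is served on the awardee), so December 11, 1994 through February 9, 1995; done February 8, 1995, which is between those dates.
Step 5: the window is 20–34 days after February 8, 1995 (when the statement of grounds is filed), so February 28, 1995 through March 14, 1995; March 2, 1995 falls inside that range.
Step 6: 10 days after March 19, 1995 (end of the 17-day objection period, which began when the procurement file is requested on March 2, 1995) is March 29, 1995; done April 2, 1995 — 4 days late.
Later steps need not be reached.

Step 6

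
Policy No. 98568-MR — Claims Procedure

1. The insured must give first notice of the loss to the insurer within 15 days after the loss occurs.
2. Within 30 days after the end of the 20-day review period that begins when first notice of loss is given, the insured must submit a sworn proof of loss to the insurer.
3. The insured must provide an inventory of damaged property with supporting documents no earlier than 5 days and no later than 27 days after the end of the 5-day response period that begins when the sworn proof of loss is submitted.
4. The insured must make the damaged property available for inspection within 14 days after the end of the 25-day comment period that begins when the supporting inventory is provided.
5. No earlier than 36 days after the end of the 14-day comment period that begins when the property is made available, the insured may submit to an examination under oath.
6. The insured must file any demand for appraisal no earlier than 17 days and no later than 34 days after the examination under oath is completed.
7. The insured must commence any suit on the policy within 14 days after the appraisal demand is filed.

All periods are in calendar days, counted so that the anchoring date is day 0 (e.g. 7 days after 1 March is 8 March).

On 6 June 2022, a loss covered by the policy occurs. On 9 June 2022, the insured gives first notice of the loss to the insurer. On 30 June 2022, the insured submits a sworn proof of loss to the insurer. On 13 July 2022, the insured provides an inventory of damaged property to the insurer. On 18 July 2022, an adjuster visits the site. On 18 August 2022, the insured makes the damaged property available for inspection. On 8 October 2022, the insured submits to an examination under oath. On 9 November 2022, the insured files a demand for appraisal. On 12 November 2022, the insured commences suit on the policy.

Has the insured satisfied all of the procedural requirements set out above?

Step 1 — counting 15 days from 6 June 2022 (when the loss occurs) gives a deadline of 21 June 2022; 9 June 2022 is within that limit.
Step 2 — counting 30 days from 29 June 2022 (end of the 20-day review period, which began when first notice of loss is given on 9 June 2022) gives a deadline of 29 July 2022; completed 30 June 2022, before the deadline.
Step 3 — 5 and 27 days from 5 July 2022 (end of the 5-day response period, which began when the sworn proof of loss is submitted on 30 June 2022) are 10 July 2022 and 1 August 2022 respectively; done 13 July 2022, which is between those dates.
Step 4 — counting 14 days from 7 August 2022 (end of the 25-day comment period, which began when the supporting inventory is provided on 13 July 2022) gives a deadline of 21 August 2022; done 18 August 2022 — timely.
Step 5 — must wait 36 days from 1 September 2022 (end of the 14-day comment period, which began when the property is made available on 18 August 2022), so not before 7 October 2022; done 8 October 2022, after the minimum wait.
Step 6 — 17 and 34 days from 8 October 2022 (when the examination under oath is completed) are 25 October 2022 and 11 November 2022 respectively; 9 November 2022 falls inside that range.
Step 7 — counting 14 days from 9 November 2022 (when the appraisal demand is filed) gives a deadline of 23 November 2022; completed 12 November 2022, before the deadline.

Yes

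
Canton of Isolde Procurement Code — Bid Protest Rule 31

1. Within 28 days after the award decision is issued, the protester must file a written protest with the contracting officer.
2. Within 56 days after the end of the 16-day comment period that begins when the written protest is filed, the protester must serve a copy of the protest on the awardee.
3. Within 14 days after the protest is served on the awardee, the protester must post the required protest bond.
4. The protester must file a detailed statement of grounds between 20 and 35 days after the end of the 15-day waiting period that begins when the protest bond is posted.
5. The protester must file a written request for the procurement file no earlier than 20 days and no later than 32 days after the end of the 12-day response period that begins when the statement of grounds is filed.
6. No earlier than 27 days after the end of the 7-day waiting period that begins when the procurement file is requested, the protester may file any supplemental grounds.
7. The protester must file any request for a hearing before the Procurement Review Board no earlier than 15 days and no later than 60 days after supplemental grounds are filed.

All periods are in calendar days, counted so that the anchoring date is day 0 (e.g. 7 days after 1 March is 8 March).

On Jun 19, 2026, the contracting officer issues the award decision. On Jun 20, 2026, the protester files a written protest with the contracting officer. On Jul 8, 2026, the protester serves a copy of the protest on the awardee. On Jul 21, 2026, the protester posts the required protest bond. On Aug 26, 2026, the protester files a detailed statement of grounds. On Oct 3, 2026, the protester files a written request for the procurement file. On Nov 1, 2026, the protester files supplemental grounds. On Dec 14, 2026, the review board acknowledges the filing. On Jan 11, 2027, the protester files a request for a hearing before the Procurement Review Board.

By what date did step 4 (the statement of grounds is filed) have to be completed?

The protest bond is posted on Jul 21, 2026; the 15-day waiting period therefore ends Aug 5, 2026, and step 4 runs from that date. The window is 20–35 days after Aug 5, 2026; it closes on Sep 9, 2026.

Sep 9, 2026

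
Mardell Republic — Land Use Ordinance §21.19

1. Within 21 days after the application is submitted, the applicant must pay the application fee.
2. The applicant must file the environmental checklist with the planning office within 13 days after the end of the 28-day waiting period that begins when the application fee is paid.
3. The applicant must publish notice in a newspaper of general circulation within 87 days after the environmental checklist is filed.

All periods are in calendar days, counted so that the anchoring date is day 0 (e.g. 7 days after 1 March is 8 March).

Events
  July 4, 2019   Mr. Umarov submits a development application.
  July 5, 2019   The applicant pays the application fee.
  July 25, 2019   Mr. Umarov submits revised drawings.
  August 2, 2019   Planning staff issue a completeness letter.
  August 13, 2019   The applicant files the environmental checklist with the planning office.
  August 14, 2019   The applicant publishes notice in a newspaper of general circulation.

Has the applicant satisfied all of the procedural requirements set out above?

Yes

Step 1: 21 days after July 4, 2019 (when the application is submitted) is July 25, 2019; done July 5, 2019 — timely.
Step 2: 13 days after August 2, 2019 (end of the 28-day waiting period, which began when the application fee is paid on July 5, 2019) is August 15, 2019; completed August 13, 2019, before the deadline.
Step 3: 87 days after August 13, 2019 (when the environmental checklist is filed) is November 8, 2019; done August 14, 2019 — timely.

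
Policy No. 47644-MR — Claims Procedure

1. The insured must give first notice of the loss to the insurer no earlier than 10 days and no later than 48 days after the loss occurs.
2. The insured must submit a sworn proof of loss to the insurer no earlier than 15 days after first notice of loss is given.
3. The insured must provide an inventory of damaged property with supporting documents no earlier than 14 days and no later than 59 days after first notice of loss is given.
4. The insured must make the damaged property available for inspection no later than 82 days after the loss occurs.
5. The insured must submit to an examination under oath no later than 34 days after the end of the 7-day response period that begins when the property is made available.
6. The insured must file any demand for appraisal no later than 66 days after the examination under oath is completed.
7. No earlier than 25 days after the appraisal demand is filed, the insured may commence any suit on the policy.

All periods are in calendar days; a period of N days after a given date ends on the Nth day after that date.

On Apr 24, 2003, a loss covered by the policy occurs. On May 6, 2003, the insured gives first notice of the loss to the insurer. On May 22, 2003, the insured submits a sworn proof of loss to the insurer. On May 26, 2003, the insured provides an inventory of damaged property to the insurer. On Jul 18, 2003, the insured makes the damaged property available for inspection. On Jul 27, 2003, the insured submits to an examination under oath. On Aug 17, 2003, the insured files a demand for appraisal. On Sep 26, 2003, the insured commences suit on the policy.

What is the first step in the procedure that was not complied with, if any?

Step 1 — 10 and 48 days from Apr 24, 2003 (when the loss occurs) are May 4, 2003 and Jun 11, 2003 respectively; May 6, 2003 falls inside that range.
Step 2 — must wait 15 days from May 6, 2003 (when first notice of loss is given), so not before May 21, 2003; done May 22, 2003 — permitted.
Step 3 — 14 and 59 days from May 6, 2003 (when first notice of loss is given) are May 20, 2003 and Jul 4, 2003 respectively; done May 26, 2003, which is between those dates.
Step 4 — counting 82 days from Apr 24, 2003 (when the loss occurs) gives a deadline of Jul 15, 2003; not done until Jul 18, 2003, 3 days after the deadline.

Step 4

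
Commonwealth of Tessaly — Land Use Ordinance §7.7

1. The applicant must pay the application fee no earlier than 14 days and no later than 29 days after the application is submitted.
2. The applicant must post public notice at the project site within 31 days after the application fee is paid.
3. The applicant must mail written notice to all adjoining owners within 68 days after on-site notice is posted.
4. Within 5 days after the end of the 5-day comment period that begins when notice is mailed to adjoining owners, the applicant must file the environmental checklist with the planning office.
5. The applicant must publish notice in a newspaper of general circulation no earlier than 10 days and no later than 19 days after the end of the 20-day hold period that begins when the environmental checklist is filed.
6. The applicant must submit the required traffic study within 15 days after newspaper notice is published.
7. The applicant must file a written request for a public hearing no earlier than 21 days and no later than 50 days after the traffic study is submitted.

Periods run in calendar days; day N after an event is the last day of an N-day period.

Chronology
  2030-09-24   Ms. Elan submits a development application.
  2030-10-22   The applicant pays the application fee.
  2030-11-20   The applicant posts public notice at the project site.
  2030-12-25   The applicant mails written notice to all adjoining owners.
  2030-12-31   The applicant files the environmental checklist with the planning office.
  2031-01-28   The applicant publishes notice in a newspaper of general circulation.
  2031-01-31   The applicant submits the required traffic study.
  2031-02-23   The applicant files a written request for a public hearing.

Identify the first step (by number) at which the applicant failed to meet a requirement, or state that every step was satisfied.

Step 5

Step 1: the window is 14–29 days after 2030-09-24 (when the application is submitted), so 2030-10-08 through 2030-10-23; 2030-10-22 falls inside that range.
Step 2: 31 days after 2030-10-22 (when the application fee is paid) is 2030-11-22; 2030-11-20 is within that limit.
Step 3: 68 days after 2030-11-20 (when on-site notice is posted) is 2031-01-27; completed 2030-12-25, before the deadline.
Step 4: 5 days after 2030-12-30 (end of the 5-day comment period, which began when notice is mailed to adjoining owners on 2030-12-25) is 2031-01-04; completed 2030-12-31, before the deadline.
Step 5: the window is 10–19 days after 2031-01-20 (end of the 20-day hold period, which began when the environmental checklist is filed on 2030-12-31), so 2031-01-30 through 2031-02-08; done 2031-01-28 — 2 days before the window opened.
The analysis stops there.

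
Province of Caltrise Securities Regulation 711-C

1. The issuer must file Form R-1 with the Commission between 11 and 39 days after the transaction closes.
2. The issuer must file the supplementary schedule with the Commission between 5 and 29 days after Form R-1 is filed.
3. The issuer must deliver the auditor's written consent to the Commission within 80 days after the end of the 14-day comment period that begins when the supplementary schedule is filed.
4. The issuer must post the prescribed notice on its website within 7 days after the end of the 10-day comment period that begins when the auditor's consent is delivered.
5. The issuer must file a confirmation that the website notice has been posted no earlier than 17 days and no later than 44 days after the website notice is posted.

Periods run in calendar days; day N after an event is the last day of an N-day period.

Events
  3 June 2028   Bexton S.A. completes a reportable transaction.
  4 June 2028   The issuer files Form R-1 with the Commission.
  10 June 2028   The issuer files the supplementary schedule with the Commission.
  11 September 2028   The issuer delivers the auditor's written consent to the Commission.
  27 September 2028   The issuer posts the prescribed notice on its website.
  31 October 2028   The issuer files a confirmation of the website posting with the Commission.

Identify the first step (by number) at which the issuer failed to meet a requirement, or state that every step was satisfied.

Step 1: the window is 11–39 days after 3 June 2028 (when the transaction closes), so 14 June 2028 through 12 July 2028; done 4 June 2028 — 10 days before the window opened.

Step 1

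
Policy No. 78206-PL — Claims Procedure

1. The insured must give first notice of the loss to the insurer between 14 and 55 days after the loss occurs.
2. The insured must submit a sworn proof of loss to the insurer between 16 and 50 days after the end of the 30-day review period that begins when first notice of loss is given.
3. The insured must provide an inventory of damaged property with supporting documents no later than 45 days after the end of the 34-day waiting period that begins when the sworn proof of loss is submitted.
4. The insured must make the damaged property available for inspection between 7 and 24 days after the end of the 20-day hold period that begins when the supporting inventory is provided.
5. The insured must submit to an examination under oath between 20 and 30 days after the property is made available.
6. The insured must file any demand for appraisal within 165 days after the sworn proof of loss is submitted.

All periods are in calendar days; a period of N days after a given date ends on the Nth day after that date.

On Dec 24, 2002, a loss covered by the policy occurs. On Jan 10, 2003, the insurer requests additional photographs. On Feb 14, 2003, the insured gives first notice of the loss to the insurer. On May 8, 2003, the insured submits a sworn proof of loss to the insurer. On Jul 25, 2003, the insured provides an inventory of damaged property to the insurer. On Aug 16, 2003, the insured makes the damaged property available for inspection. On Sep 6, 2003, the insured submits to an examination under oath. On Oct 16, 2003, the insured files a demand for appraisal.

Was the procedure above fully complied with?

No

Step 1: the window is 14–55 days after Dec 24, 2002 (when the loss occurs), so Jan 7, 2003 through Feb 17, 2003; done Feb 14, 2003, which is between those dates.
Step 2: the window is 16–50 days after Mar 16, 2003 (end of the 30-day review period, which began when first notice of loss is given on Feb 14, 2003), so Apr 1, 2003 through May 5, 2003; done May 8, 2003 — 3 days after the window closed.
The procedure was therefore not followed at step 2.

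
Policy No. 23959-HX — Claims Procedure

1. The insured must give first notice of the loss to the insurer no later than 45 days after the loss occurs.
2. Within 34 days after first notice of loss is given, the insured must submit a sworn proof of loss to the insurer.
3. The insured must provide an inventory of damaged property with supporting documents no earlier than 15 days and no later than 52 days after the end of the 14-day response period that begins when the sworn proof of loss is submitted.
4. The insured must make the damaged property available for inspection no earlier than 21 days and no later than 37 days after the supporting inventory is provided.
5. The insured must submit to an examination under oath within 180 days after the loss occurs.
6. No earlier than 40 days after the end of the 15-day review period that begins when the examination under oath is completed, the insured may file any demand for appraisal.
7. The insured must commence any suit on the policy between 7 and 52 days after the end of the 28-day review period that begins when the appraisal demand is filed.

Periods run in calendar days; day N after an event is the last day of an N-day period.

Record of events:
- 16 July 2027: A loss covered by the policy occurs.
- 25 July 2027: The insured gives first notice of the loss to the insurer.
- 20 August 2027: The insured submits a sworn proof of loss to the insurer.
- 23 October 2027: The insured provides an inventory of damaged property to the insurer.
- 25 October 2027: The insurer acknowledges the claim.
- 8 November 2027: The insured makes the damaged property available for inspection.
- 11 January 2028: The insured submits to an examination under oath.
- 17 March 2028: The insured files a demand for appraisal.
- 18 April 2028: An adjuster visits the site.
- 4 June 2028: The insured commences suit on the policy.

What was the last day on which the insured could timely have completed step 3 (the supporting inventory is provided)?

25 October 2027

The sworn proof of loss is submitted on 20 August 2027; the 14-day response period therefore ends 3 September 2027, and step 3 runs from that date. The window is 15–52 days after 3 September 2027; it closes on 25 October 2027.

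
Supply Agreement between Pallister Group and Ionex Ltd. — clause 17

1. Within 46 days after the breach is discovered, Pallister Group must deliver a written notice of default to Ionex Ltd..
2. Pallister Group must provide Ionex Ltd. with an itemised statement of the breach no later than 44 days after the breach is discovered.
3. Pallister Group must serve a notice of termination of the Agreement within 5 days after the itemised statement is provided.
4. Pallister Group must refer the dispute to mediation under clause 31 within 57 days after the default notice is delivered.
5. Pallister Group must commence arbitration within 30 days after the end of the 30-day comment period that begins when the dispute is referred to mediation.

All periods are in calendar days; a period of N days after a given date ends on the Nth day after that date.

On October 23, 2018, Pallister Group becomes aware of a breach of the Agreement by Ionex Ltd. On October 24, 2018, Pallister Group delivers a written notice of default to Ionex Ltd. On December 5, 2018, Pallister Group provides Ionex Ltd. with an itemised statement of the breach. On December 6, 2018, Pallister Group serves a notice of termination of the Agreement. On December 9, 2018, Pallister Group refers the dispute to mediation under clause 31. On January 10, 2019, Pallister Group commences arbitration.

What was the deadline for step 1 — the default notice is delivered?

December 8, 2018

Step 1 runs from October 23, 2018, when the breach is discovered. 46 days after October 23, 2018 is December 8, 2018.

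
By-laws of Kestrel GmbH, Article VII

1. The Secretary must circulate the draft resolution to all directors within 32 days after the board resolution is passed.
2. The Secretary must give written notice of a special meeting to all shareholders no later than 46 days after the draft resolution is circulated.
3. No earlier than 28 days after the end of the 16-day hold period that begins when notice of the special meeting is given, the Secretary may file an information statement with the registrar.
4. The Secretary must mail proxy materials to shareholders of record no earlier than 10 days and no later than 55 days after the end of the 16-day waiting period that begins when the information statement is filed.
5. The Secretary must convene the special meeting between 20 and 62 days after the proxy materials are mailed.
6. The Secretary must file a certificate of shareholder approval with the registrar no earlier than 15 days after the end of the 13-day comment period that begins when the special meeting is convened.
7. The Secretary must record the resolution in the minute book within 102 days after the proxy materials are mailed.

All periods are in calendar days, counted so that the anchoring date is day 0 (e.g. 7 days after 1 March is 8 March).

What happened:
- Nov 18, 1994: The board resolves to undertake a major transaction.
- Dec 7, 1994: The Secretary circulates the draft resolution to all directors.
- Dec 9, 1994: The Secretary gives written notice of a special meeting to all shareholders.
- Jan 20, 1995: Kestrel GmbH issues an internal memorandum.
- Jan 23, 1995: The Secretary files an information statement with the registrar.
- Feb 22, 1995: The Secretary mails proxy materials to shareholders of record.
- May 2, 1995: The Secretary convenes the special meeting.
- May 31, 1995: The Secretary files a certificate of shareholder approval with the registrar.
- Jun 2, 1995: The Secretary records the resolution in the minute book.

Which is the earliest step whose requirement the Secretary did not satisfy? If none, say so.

Step 5

(1) due by Nov 18, 1994 + 32 days = Dec 20, 1994; done Dec 7, 1994 — timely.
(2) due by Dec 7, 1994 + 46 days = Jan 22, 1995; Dec 9, 1994 is within that limit.
(3) permitted from Dec 25, 1994 + 28 days = Jan 22, 1995 onward; done Jan 23, 1995, after the minimum wait.
(4) the permitted window runs from Feb 8, 1995 + 10 = Feb 18, 1995 to Feb 8, 1995 + 55 = Apr 4, 1995; done Feb 22, 1995 — within the window.
(5) the permitted window runs from Feb 22, 1995 + 20 = Mar 14, 1995 to Feb 22, 1995 + 62 = Apr 25, 1995; May 2, 1995 is 7 days past the end of the window.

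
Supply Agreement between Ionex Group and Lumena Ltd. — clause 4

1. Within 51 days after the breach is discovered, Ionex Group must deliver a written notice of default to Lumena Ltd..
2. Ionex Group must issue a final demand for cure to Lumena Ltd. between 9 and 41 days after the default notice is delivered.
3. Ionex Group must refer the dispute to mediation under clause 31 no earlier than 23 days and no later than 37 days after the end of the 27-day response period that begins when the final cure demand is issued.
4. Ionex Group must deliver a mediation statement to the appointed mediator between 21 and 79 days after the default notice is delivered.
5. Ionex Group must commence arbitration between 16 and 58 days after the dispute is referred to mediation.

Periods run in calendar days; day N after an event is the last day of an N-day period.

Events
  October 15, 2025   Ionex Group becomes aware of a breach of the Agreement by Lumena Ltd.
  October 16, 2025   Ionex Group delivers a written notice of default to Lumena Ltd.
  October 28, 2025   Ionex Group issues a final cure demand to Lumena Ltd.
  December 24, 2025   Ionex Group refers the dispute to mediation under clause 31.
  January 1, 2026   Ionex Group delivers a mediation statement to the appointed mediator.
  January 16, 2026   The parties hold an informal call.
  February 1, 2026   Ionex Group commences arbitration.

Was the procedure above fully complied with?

Yes

Step 1 — counting 51 days from October 15, 2025 (when the breach is discovered) gives a deadline of December 5, 2025; done October 16, 2025 — timely.
Step 2 — 9 and 41 days from October 16, 2025 (when the default notice is delivered) are October 25, 2025 and November 26, 2025 respectively; done October 28, 2025, which is between those dates.
Step 3 — 23 and 37 days from November 24, 2025 (end of the 27-day response period, which began when the final cure demand is issued on October 28, 2025) are December 17, 2025 and December 31, 2025 respectively; done December 24, 2025, which is between those dates.
Step 4 — 21 and 79 days from October 16, 2025 (when the default notice is delivered) are November 6, 2025 and January 3, 2026 respectively; done January 1, 2026 — within the window.
Step 5 — 16 and 58 days from December 24, 2025 (when the dispute is referred to mediation) are January 9, 2026 and February 20, 2026 respectively; done February 1, 2026 — within the window.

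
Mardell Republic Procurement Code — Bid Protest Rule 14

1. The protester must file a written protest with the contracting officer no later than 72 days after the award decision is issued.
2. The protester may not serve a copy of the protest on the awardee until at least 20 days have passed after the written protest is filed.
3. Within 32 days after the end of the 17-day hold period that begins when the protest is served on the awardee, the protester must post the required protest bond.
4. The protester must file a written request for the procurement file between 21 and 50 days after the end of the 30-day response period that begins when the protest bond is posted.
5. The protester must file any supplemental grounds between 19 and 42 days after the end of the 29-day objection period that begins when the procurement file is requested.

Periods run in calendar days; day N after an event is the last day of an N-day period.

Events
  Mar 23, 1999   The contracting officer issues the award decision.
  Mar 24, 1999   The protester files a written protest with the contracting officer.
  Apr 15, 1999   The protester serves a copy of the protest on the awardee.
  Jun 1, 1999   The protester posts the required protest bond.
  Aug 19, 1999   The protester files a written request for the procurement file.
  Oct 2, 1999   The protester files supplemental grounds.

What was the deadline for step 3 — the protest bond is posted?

Jun 3, 1999

The protest is served on the awardee on Apr 15, 1999; the 17-day hold period therefore ends May 2, 1999, and step 3 runs from that date. 32 days after May 2, 1999 is Jun 3, 1999.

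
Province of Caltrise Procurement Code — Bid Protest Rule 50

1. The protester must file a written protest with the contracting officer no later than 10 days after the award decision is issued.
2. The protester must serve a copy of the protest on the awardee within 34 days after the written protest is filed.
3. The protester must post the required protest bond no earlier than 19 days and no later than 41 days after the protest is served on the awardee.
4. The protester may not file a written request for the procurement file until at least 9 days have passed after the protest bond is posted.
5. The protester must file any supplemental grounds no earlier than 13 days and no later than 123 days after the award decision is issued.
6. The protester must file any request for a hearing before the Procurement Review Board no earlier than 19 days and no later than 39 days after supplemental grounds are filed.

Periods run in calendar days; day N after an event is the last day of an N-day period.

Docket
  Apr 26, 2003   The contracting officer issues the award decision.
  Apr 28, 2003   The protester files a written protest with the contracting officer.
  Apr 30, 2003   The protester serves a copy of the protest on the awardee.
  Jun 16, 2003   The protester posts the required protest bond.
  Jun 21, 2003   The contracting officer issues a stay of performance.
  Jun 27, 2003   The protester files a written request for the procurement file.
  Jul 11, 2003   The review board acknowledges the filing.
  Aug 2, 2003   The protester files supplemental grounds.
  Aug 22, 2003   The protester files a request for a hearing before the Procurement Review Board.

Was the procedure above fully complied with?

No

Step 1 — counting 10 days from Apr 26, 2003 (when the award decision is issued) gives a deadline of May 6, 2003; Apr 28, 2003 is within that limit.
Step 2 — counting 34 days from Apr 28, 2003 (when the written protest is filed) gives a deadline of Jun 1, 2003; done Apr 30, 2003 — timely.
Step 3 — 19 and 41 days from Apr 30, 2003 (when the protest is served on the awardee) are May 19, 2003 and Jun 10, 2003 respectively; Jun 16, 2003 is 6 days past the end of the window.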